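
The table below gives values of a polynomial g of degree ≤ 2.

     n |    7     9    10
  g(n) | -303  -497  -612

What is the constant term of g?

-2

Write g(n) = an^2 + bn + c. Substituting each data point gives a linear system:
  49a + 7b + c = -303
  81a + 9b + c = -497
  100a + 10b + c = -612
Solving the system yields a = -6, b = -1, c = -2.
So g(n) = -6n^2 - n - 2.
The constant term is -2.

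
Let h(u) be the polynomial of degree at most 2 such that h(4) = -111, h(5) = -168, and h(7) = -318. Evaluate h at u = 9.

Write h(u) = au^2 + bu + c. Substituting each data point gives a linear system:
  16a + 4b + c = -111
  25a + 5b + c = -168
  49a + 7b + c = -318
Solving the system yields a = -6, b = -3, c = -3.
So h(u) = -6u^2 - 3u - 3.
Then h(9) = -516.

-516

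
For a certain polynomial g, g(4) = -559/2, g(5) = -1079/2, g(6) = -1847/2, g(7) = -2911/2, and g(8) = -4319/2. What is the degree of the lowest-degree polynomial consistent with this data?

3

Forward differences of the values at s = 4, 5, 6, 7, 8:
  g  : -559/2  -1079/2  -1847/2  -2911/2  -4319/2
  Δ  : -260  -384  -532  -704
  Δ^2: -124  -148  -172
  Δ^3: -24  -24
  Δ^4: 0
The third differences are constant (-24) and nonzero, while all higher differences vanish, so the minimal degree is 3.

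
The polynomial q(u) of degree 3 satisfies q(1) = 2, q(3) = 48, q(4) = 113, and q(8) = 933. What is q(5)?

222

Using the Lagrange interpolation formula with nodes 1, 3, 4, 8:
  L_0(u) = (u - 3)(u - 4)(u - 8) / -42
  L_1(u) = (u - 1)(u - 4)(u - 8) / 10
  L_2(u) = (u - 1)(u - 3)(u - 8) / -12
  L_3(u) = (u - 1)(u - 3)(u - 4) / 140
Then q(u) = 2·L_0(u) + 48·L_1(u) + 113·L_2(u) + 933·L_3(u).
Expanding and collecting terms gives q(u) = 2u^3 - 2u^2 + 5u - 3.
Evaluating at u = 5: q(5) = 222.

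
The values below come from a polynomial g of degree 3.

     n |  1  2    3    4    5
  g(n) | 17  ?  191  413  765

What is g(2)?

69

The 4 known points determine the degree-3 polynomial uniquely.
Write g(n) = an^3 + bn^2 + cn + d. Substituting each data point gives a linear system:
  a + b + c + d = 17
  27a + 9b + 3c + d = 191
  64a + 16b + 4c + d = 413
  125a + 25b + 5c + d = 765
Solving the system yields a = 5, b = 5, c = 2, d = 5.
So g(n) = 5n³ + 5n² + 2n + 5.
Then g(2) = 69.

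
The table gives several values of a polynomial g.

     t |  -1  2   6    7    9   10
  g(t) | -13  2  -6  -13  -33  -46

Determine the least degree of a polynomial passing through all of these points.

2

Divided differences on the nodes -1, 2, 6, 7, 9, 10:
  order 0: -13  2  -6  -13  -33  -46
  order 1: 5  -2  -7  -10  -13
  order 2: -1  -1  -1  -1
  order 3: 0  0  0
  order 4: 0  0
  order 5: 0
The order-2 divided differences are all -1 (nonzero) and every higher order vanishes, so the data lies on a polynomial of degree exactly 2.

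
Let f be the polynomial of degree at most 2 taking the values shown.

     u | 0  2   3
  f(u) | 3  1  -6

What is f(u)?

f(u) = -2u^2 + 3u + 3

Write f(u) = au^2 + bu + c. Substituting each data point gives a linear system:
  c = 3
  4a + 2b + c = 1
  9a + 3b + c = -6
Solving the system yields a = -2, b = 3, c = 3.
So f(u) = -2u² + 3u + 3.
Check: f(3) = -6. ✓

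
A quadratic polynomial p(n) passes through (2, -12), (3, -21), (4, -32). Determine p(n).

p(n) = -n^2 - 4n

Write p(n) = an^2 + bn + c. Substituting each data point gives a linear system:
  4a + 2b + c = -12
  9a + 3b + c = -21
  16a + 4b + c = -32
Solving the system yields a = -1, b = -4, c = 0.
So p(n) = -n² - 4n.
Check: p(3) = -21. ✓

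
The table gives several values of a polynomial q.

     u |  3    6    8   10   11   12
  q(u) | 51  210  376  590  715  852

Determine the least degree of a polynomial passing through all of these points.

2

Divided differences on the nodes 3, 6, 8, 10, 11, 12:
  order 0: 51  210  376  590  715  852
  order 1: 53  83  107  125  137
  order 2: 6  6  6  6
  order 3: 0  0  0
  order 4: 0  0
  order 5: 0
The order-2 divided differences are all 6 (nonzero) and every higher order vanishes, so the data lies on a polynomial of degree exactly 2.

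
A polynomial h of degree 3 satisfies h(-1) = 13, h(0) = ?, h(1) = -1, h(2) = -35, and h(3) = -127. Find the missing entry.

On equispaced nodes a degree-3 polynomial has vanishing fourth forward difference, so
  h(-1) - 4·h(0) + 6·h(1) - 4·h(2) + h(3) = 0.
Substituting the known values and solving for h(0):
  -4·h(0) = -20
  h(0) = 5.

5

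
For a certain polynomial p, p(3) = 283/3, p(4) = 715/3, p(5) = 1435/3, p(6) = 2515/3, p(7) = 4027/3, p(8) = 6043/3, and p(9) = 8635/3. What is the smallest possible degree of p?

3

Forward differences of the values at s = 3, 4, 5, 6, 7, 8, 9:
  p  : 283/3  715/3  1435/3  2515/3  4027/3  6043/3  8635/3
  Δ  : 144  240  360  504  672  864
  Δ^2: 96  120  144  168  192
  Δ^3: 24  24  24  24
  Δ^4: 0  0  0
  Δ^5: 0  0
  Δ^6: 0
The third differences are constant (24) and nonzero, while all higher differences vanish, so the minimal degree is 3.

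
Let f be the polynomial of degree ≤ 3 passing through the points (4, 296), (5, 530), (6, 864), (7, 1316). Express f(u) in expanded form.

Using the Lagrange interpolation formula with nodes 4, 5, 6, 7:
  L_0(u) = (u - 5)(u - 6)(u - 7) / -6
  L_1(u) = (u - 4)(u - 6)(u - 7) / 2
  L_2(u) = (u - 4)(u - 5)(u - 7) / -2
  L_3(u) = (u - 4)(u - 5)(u - 6) / 6
Then f(u) = 296·L_0(u) + 530·L_1(u) + 864·L_2(u) + 1316·L_3(u).
Expanding and collecting terms gives f(u) = 3u^3 + 5u^2 + 6u.
Check: f(7) = 1316. ✓

f(u) = 3u^3 + 5u^2 + 6u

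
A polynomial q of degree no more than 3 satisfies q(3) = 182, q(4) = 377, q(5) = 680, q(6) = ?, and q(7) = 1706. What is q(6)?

1115

The 4 known points determine the degree-3 polynomial uniquely.
Write q(t) = at^3 + bt^2 + ct + d. Substituting each data point gives a linear system:
  27a + 9b + 3c + d = 182
  64a + 16b + 4c + d = 377
  125a + 25b + 5c + d = 680
  343a + 49b + 7c + d = 1706
Solving the system yields a = 4, b = 6, c = 5, d = 5.
So q(t) = 4t³ + 6t² + 5t + 5.
Then q(6) = 1115.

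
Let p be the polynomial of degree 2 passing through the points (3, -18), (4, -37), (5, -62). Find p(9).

Using the Lagrange interpolation formula with nodes 3, 4, 5:
  L_0(n) = (n - 4)(n - 5) / 2
  L_1(n) = (n - 3)(n - 5) / -1
  L_2(n) = (n - 3)(n - 4) / 2
Then p(n) = -18·L_0(n) - 37·L_1(n) - 62·L_2(n).
Expanding and collecting terms gives p(n) = -3n² + 2n + 3.
Evaluating at n = 9: p(9) = -222.

-222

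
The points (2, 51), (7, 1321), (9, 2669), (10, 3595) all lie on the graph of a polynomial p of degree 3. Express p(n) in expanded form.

p(n) = 3n^3 + 6n^2 - n + 5

Write p(n) = an^3 + bn^2 + cn + d. Substituting each data point gives a linear system:
  8a + 4b + 2c + d = 51
  343a + 49b + 7c + d = 1321
  729a + 81b + 9c + d = 2669
  1000a + 100b + 10c + d = 3595
Solving the system yields a = 3, b = 6, c = -1, d = 5.
So p(n) = 3n^3 + 6n^2 - n + 5.
Check: p(2) = 51. ✓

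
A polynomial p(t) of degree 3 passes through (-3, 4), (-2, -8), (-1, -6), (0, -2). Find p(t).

Using the Lagrange interpolation formula with nodes -3, -2, -1, 0:
  L_0(t) = (t + 2)(t + 1)t / -6
  L_1(t) = (t + 3)(t + 1)t / 2
  L_2(t) = (t + 3)(t + 2)t / -2
  L_3(t) = (t + 3)(t + 2)(t + 1) / 6
Then p(t) = 4·L_0(t) - 8·L_1(t) - 6·L_2(t) - 2·L_3(t).
Expanding and collecting terms gives p(t) = -2t³ - 5t² + t - 2.
Check: p(-3) = 4. ✓

p(t) = -2t^3 - 5t^2 + t - 2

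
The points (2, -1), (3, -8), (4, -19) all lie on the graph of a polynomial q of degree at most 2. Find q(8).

Using the Lagrange interpolation formula with nodes 2, 3, 4:
  L_0(t) = (t - 3)(t - 4) / 2
  L_1(t) = (t - 2)(t - 4) / -1
  L_2(t) = (t - 2)(t - 3) / 2
Then q(t) = -1·L_0(t) - 8·L_1(t) - 19·L_2(t).
Expanding and collecting terms gives q(t) = -2t² + 3t + 1.
Evaluating at t = 8: q(8) = -103.

-103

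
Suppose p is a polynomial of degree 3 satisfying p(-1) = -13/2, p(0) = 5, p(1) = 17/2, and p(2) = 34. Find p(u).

Write p(u) = au^3 + bu^2 + cu + d. Substituting each data point gives a linear system:
  -a + b - c + d = -13/2
  d = 5
  a + b + c + d = 17/2
  8a + 4b + 2c + d = 34
Solving the system yields a = 5, b = -4, c = 5/2, d = 5.
So p(u) = 5u^3 - 4u^2 + (5/2)u + 5.
Check: p(2) = 34. ✓

p(u) = 5u^3 - 4u^2 + (5/2)u + 5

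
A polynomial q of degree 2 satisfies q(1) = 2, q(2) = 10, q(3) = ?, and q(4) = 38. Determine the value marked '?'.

The 3 known points determine the degree-2 polynomial uniquely.
Write q(n) = an^2 + bn + c. Substituting each data point gives a linear system:
  a + b + c = 2
  4a + 2b + c = 10
  16a + 4b + c = 38
Solving the system yields a = 2, b = 2, c = -2.
So q(n) = 2n^2 + 2n - 2.
Then q(3) = 22.

22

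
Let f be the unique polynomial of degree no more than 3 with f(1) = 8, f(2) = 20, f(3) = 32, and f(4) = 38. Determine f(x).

Using the Lagrange interpolation formula with nodes 1, 2, 3, 4:
  L_0(x) = (x - 2)(x - 3)(x - 4) / -6
  L_1(x) = (x - 1)(x - 3)(x - 4) / 2
  L_2(x) = (x - 1)(x - 2)(x - 4) / -2
  L_3(x) = (x - 1)(x - 2)(x - 3) / 6
Then f(x) = 8·L_0(x) + 20·L_1(x) + 32·L_2(x) + 38·L_3(x).
Expanding and collecting terms gives f(x) = -x^3 + 6x^2 + x + 2.
Check: f(1) = 8. ✓

f(x) = -x^3 + 6x^2 + x + 2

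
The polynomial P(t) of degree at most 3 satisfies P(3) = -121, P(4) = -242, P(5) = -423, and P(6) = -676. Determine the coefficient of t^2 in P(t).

-6

Write P(t) = at^3 + bt^2 + ct + d. Substituting each data point gives a linear system:
  27a + 9b + 3c + d = -121
  64a + 16b + 4c + d = -242
  125a + 25b + 5c + d = -423
  216a + 36b + 6c + d = -676
Solving the system yields a = -2, b = -6, c = -5, d = 2.
So P(t) = -2t^3 - 6t^2 - 5t + 2.
The coefficient of t^2 is -6.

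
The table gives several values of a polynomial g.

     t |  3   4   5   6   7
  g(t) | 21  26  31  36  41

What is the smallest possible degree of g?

Forward differences of the values at t = 3, 4, 5, 6, 7:
  g  : 21  26  31  36  41
  Δ  : 5  5  5  5
  Δ^2: 0  0  0
  Δ^3: 0  0
  Δ^4: 0
The first differences are constant (5) and nonzero, while all higher differences vanish, so the minimal degree is 1.

1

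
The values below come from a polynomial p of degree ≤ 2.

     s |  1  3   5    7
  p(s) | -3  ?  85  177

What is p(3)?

On equispaced nodes a degree-2 polynomial has vanishing third forward difference, so
  - p(1) + 3·p(3) - 3·p(5) + p(7) = 0.
Substituting the known values and solving for p(3):
  3·p(3) = 75
  p(3) = 25.

25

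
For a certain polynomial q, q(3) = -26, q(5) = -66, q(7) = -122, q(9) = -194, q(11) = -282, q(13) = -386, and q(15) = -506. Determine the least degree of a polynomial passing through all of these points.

Forward differences of the values at n = 3, 5, 7, 9, 11, 13, 15:
  q  : -26  -66  -122  -194  -282  -386  -506
  Δ  : -40  -56  -72  -88  -104  -120
  Δ^2: -16  -16  -16  -16  -16
  Δ^3: 0  0  0  0
  Δ^4: 0  0  0
  Δ^5: 0  0
  Δ^6: 0
The second differences are constant (-16) and nonzero, while all higher differences vanish, so the minimal degree is 2.

2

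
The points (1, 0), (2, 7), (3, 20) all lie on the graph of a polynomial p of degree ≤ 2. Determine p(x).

Using the Lagrange interpolation formula with nodes 1, 2, 3:
  L_0(x) = (x - 2)(x - 3) / 2
  L_1(x) = (x - 1)(x - 3) / -1
  L_2(x) = (x - 1)(x - 2) / 2
Then p(x) = 0·L_0(x) + 7·L_1(x) + 20·L_2(x).
Expanding and collecting terms gives p(x) = 3x^2 - 2x - 1.
Check: p(3) = 20. ✓

p(x) = 3x^2 - 2x - 1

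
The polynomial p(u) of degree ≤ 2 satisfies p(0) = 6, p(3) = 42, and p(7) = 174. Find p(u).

Write p(u) = au^2 + bu + c. Substituting each data point gives a linear system:
  c = 6
  9a + 3b + c = 42
  49a + 7b + c = 174
Solving the system yields a = 3, b = 3, c = 6.
So p(u) = 3u² + 3u + 6.
Check: p(3) = 42. ✓

p(u) = 3u^2 + 3u + 6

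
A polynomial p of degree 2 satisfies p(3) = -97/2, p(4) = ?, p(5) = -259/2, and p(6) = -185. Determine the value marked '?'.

-84

The 3 known points determine the degree-2 polynomial uniquely.
Write p(x) = ax^2 + bx + c. Substituting each data point gives a linear system:
  9a + 3b + c = -97/2
  25a + 5b + c = -259/2
  36a + 6b + c = -185
Solving the system yields a = -5, b = -1/2, c = -2.
So p(x) = -5x² - (1/2)x - 2.
Then p(4) = -84.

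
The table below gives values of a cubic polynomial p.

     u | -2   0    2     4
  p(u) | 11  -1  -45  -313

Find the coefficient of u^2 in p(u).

-4

Write p(u) = au^3 + bu^2 + cu + d. Substituting each data point gives a linear system:
  -8a + 4b - 2c + d = 11
  d = -1
  8a + 4b + 2c + d = -45
  64a + 16b + 4c + d = -313
Solving the system yields a = -4, b = -4, c = 2, d = -1.
So p(u) = -4u³ - 4u² + 2u - 1.
The coefficient of u^2 is -4.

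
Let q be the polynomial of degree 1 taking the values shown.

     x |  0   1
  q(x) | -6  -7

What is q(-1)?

-5

Using the Lagrange interpolation formula with nodes 0, 1:
  L_0(x) = (x - 1) / -1
  L_1(x) = x / 1
Then q(x) = -6·L_0(x) - 7·L_1(x).
Expanding and collecting terms gives q(x) = -x - 6.
Evaluating at x = -1: q(-1) = -5.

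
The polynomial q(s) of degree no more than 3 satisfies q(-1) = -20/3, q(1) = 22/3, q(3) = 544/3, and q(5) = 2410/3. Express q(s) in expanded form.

Write q(s) = as^3 + bs^2 + cs + d. Substituting each data point gives a linear system:
  -a + b - c + d = -20/3
  a + b + c + d = 22/3
  27a + 9b + 3c + d = 544/3
  125a + 25b + 5c + d = 2410/3
Solving the system yields a = 6, b = 2, c = 1, d = -5/3.
So q(s) = 6s^3 + 2s^2 + s - 5/3.
Check: q(5) = 2410/3. ✓

q(s) = 6s^3 + 2s^2 + s - 5/3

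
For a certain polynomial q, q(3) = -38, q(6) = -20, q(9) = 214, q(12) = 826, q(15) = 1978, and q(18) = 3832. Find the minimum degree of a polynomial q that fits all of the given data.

Forward differences of the values at x = 3, 6, 9, 12, 15, 18:
  q  : -38  -20  214  826  1978  3832
  Δ  : 18  234  612  1152  1854
  Δ^2: 216  378  540  702
  Δ^3: 162  162  162
  Δ^4: 0  0
  Δ^5: 0
The third differences are constant (162) and nonzero, while all higher differences vanish, so the minimal degree is 3.

3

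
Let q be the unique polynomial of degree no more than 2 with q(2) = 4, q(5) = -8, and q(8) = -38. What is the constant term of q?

2

Write q(u) = au^2 + bu + c. Substituting each data point gives a linear system:
  4a + 2b + c = 4
  25a + 5b + c = -8
  64a + 8b + c = -38
Solving the system yields a = -1, b = 3, c = 2.
So q(u) = -u² + 3u + 2.
The constant term is 2.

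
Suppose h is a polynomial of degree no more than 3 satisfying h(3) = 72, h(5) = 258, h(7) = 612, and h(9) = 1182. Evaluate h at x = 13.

Forward differences of the values at x = 3, 5, 7, 9:
  h  : 72  258  612  1182
  Δ  : 186  354  570
  Δ^2: 168  216
  Δ^3: 48
The third differences are constant, confirming degree 3.
Interpolating (Newton forward form) and evaluating at x = 13 gives h(13) = 3162.

3162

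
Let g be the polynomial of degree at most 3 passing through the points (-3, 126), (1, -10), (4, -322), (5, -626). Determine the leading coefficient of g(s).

-5

Write g(s) = as^3 + bs^2 + cs + d. Substituting each data point gives a linear system:
  -27a + 9b - 3c + d = 126
  a + b + c + d = -10
  64a + 16b + 4c + d = -322
  125a + 25b + 5c + d = -626
Solving the system yields a = -5, b = 0, c = 1, d = -6.
So g(s) = -5s³ + s - 6.
The leading coefficient is -5.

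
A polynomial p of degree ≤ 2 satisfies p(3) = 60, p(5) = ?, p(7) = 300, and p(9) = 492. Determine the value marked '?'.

The 3 known points determine the degree-2 polynomial uniquely.
Write p(s) = as^2 + bs + c. Substituting each data point gives a linear system:
  9a + 3b + c = 60
  49a + 7b + c = 300
  81a + 9b + c = 492
Solving the system yields a = 6, b = 0, c = 6.
So p(s) = 6s^2 + 6.
Then p(5) = 156.

156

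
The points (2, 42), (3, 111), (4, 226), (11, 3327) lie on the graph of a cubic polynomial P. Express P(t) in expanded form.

P(t) = 2t^3 + 5t^2 + 6t - 6

Write P(t) = at^3 + bt^2 + ct + d. Substituting each data point gives a linear system:
  8a + 4b + 2c + d = 42
  27a + 9b + 3c + d = 111
  64a + 16b + 4c + d = 226
  1331a + 121b + 11c + d = 3327
Solving the system yields a = 2, b = 5, c = 6, d = -6.
So P(t) = 2t^3 + 5t^2 + 6t - 6.
Check: P(3) = 111. ✓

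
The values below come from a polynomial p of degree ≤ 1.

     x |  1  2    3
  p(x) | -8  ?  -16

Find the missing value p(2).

-12

On equispaced nodes a degree-1 polynomial has vanishing second forward difference, so
  p(1) - 2·p(2) + p(3) = 0.
Substituting the known values and solving for p(2):
  -2·p(2) = 24
  p(2) = -12.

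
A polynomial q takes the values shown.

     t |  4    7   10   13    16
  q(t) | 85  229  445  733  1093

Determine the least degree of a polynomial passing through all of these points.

2

Forward differences of the values at t = 4, 7, 10, 13, 16:
  q  : 85  229  445  733  1093
  Δ  : 144  216  288  360
  Δ^2: 72  72  72
  Δ^3: 0  0
  Δ^4: 0
The second differences are constant (72) and nonzero, while all higher differences vanish, so the minimal degree is 2.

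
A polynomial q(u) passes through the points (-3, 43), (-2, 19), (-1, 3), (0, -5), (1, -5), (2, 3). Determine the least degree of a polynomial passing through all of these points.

Forward differences of the values at u = -3, -2, -1, 0, 1, 2:
  q  : 43  19  3  -5  -5  3
  Δ  : -24  -16  -8  0  8
  Δ^2: 8  8  8  8
  Δ^3: 0  0  0
  Δ^4: 0  0
  Δ^5: 0
The second differences are constant (8) and nonzero, while all higher differences vanish, so the minimal degree is 2.

2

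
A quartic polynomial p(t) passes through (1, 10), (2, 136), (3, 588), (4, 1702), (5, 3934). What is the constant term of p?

-6

Write p(t) = at^4 + bt^3 + ct^2 + dt + e. Substituting each data point gives a linear system:
  a + b + c + d + e = 10
  16a + 8b + 4c + 2d + e = 136
  81a + 27b + 9c + 3d + e = 588
  256a + 64b + 16c + 4d + e = 1702
  625a + 125b + 25c + 5d + e = 3934
Solving the system yields a = 5, b = 6, c = 2, d = 3, e = -6.
So p(t) = 5t⁴ + 6t³ + 2t² + 3t - 6.
The constant term is -6.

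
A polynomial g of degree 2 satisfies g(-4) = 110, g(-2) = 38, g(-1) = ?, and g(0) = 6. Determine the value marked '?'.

The 3 known points determine the degree-2 polynomial uniquely.
Write g(s) = as^2 + bs + c. Substituting each data point gives a linear system:
  16a - 4b + c = 110
  4a - 2b + c = 38
  c = 6
Solving the system yields a = 5, b = -6, c = 6.
So g(s) = 5s² - 6s + 6.
Then g(-1) = 17.

17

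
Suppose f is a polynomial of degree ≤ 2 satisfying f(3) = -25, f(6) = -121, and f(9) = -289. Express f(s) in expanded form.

f(s) = -4s^2 + 4s - 1

Write f(s) = as^2 + bs + c. Substituting each data point gives a linear system:
  9a + 3b + c = -25
  36a + 6b + c = -121
  81a + 9b + c = -289
Solving the system yields a = -4, b = 4, c = -1.
So f(s) = -4s² + 4s - 1.
Check: f(9) = -289. ✓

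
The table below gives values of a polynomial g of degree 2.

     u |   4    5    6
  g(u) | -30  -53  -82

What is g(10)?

Using the Lagrange interpolation formula with nodes 4, 5, 6:
  L_0(u) = (u - 5)(u - 6) / 2
  L_1(u) = (u - 4)(u - 6) / -1
  L_2(u) = (u - 4)(u - 5) / 2
Then g(u) = -30·L_0(u) - 53·L_1(u) - 82·L_2(u).
Expanding and collecting terms gives g(u) = -3u² + 4u + 2.
Evaluating at u = 10: g(10) = -258.

-258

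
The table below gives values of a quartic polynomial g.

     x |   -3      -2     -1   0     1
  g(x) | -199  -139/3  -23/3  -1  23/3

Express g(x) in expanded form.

g(x) = -2x^4 + (5/3)x^3 + 3x^2 + 6x - 1

Write g(x) = ax^4 + bx^3 + cx^2 + dx + e. Substituting each data point gives a linear system:
  81a - 27b + 9c - 3d + e = -199
  16a - 8b + 4c - 2d + e = -139/3
  a - b + c - d + e = -23/3
  e = -1
  a + b + c + d + e = 23/3
Solving the system yields a = -2, b = 5/3, c = 3, d = 6, e = -1.
So g(x) = -2x⁴ + (5/3)x³ + 3x² + 6x - 1.
Check: g(0) = -1. ✓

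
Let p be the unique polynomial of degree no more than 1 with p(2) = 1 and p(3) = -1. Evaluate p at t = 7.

Using the Lagrange interpolation formula with nodes 2, 3:
  L_0(t) = (t - 3) / -1
  L_1(t) = (t - 2) / 1
Then p(t) = 1·L_0(t) - 1·L_1(t).
Expanding and collecting terms gives p(t) = -2t + 5.
Evaluating at t = 7: p(7) = -9.

-9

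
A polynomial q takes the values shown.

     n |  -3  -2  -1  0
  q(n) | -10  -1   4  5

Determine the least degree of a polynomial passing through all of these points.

2

Forward differences of the values at n = -3, -2, -1, 0:
  q  : -10  -1  4  5
  Δ  : 9  5  1
  Δ^2: -4  -4
  Δ^3: 0
The second differences are constant (-4) and nonzero, while all higher differences vanish, so the minimal degree is 2.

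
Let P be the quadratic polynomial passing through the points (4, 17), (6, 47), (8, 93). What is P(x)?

Write P(x) = ax^2 + bx + c. Substituting each data point gives a linear system:
  16a + 4b + c = 17
  36a + 6b + c = 47
  64a + 8b + c = 93
Solving the system yields a = 2, b = -5, c = 5.
So P(x) = 2x² - 5x + 5.
Check: P(8) = 93. ✓

P(x) = 2x^2 - 5x + 5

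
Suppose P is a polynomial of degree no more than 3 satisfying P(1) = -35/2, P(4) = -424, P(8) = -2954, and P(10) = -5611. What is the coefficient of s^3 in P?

Write P(s) = as^3 + bs^2 + cs + d. Substituting each data point gives a linear system:
  a + b + c + d = -35/2
  64a + 16b + 4c + d = -424
  512a + 64b + 8c + d = -2954
  1000a + 100b + 10c + d = -5611
Solving the system yields a = -5, b = -6, c = -1/2, d = -6.
So P(s) = -5s^3 - 6s^2 - (1/2)s - 6.
The leading coefficient is -5.

-5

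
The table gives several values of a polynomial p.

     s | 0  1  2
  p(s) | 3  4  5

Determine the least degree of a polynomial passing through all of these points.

Forward differences of the values at s = 0, 1, 2:
  p  : 3  4  5
  Δ  : 1  1
  Δ^2: 0
The first differences are constant (1) and nonzero, while all higher differences vanish, so the minimal degree is 1.

1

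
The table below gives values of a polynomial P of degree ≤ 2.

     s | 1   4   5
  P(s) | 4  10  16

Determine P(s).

Write P(s) = as^2 + bs + c. Substituting each data point gives a linear system:
  a + b + c = 4
  16a + 4b + c = 10
  25a + 5b + c = 16
Solving the system yields a = 1, b = -3, c = 6.
So P(s) = s² - 3s + 6.
Check: P(4) = 10. ✓

P(s) = s^2 - 3s + 6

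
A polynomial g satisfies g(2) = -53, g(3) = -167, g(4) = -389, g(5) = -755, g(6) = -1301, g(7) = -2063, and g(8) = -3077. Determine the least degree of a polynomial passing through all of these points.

3

Forward differences of the values at u = 2, 3, 4, 5, 6, 7, 8:
  g  : -53  -167  -389  -755  -1301  -2063  -3077
  Δ  : -114  -222  -366  -546  -762  -1014
  Δ^2: -108  -144  -180  -216  -252
  Δ^3: -36  -36  -36  -36
  Δ^4: 0  0  0
  Δ^5: 0  0
  Δ^6: 0
The third differences are constant (-36) and nonzero, while all higher differences vanish, so the minimal degree is 3.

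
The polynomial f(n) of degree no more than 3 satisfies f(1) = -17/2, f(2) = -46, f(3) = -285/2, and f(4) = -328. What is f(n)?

f(n) = -5n^3 + (1/2)n^2 - 4n

Using the Lagrange interpolation formula with nodes 1, 2, 3, 4:
  L_0(n) = (n - 2)(n - 3)(n - 4) / -6
  L_1(n) = (n - 1)(n - 3)(n - 4) / 2
  L_2(n) = (n - 1)(n - 2)(n - 4) / -2
  L_3(n) = (n - 1)(n - 2)(n - 3) / 6
Then f(n) = -17/2·L_0(n) - 46·L_1(n) - 285/2·L_2(n) - 328·L_3(n).
Expanding and collecting terms gives f(n) = -5n^3 + (1/2)n^2 - 4n.
Check: f(4) = -328. ✓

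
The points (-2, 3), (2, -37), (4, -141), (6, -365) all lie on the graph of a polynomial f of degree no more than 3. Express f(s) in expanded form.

Write f(s) = as^3 + bs^2 + cs + d. Substituting each data point gives a linear system:
  -8a + 4b - 2c + d = 3
  8a + 4b + 2c + d = -37
  64a + 16b + 4c + d = -141
  216a + 36b + 6c + d = -365
Solving the system yields a = -1, b = -3, c = -6, d = -5.
So f(s) = -s³ - 3s² - 6s - 5.
Check: f(2) = -37. ✓

f(s) = -s^3 - 3s^2 - 6s - 5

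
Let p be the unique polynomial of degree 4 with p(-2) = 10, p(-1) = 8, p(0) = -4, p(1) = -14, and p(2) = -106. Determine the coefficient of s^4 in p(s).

Write p(s) = as^4 + bs^3 + cs^2 + ds + e. Substituting each data point gives a linear system:
  16a - 8b + 4c - 2d + e = 10
  a - b + c - d + e = 8
  e = -4
  a + b + c + d + e = -14
  16a + 8b + 4c + 2d + e = -106
Solving the system yields a = -4, b = -6, c = 5, d = -5, e = -4.
So p(s) = -4s⁴ - 6s³ + 5s² - 5s - 4.
The leading coefficient is -4.

-4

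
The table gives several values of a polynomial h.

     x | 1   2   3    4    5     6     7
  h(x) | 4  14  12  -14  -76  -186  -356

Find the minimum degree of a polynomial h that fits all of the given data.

3

Forward differences of the values at x = 1, 2, 3, 4, 5, 6, 7:
  h  : 4  14  12  -14  -76  -186  -356
  Δ  : 10  -2  -26  -62  -110  -170
  Δ^2: -12  -24  -36  -48  -60
  Δ^3: -12  -12  -12  -12
  Δ^4: 0  0  0
  Δ^5: 0  0
  Δ^6: 0
The third differences are constant (-12) and nonzero, while all higher differences vanish, so the minimal degree is 3.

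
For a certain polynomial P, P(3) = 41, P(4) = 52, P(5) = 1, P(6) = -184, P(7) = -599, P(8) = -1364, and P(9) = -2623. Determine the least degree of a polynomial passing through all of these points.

4

Forward differences of the values at x = 3, 4, 5, 6, 7, 8, 9:
  P  : 41  52  1  -184  -599  -1364  -2623
  Δ  : 11  -51  -185  -415  -765  -1259
  Δ^2: -62  -134  -230  -350  -494
  Δ^3: -72  -96  -120  -144
  Δ^4: -24  -24  -24
  Δ^5: 0  0
  Δ^6: 0
The fourth differences are constant (-24) and nonzero, while all higher differences vanish, so the minimal degree is 4.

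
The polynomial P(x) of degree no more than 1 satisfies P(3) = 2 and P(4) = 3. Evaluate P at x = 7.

Using the Lagrange interpolation formula with nodes 3, 4:
  L_0(x) = (x - 4) / -1
  L_1(x) = (x - 3) / 1
Then P(x) = 2·L_0(x) + 3·L_1(x).
Expanding and collecting terms gives P(x) = x - 1.
Evaluating at x = 7: P(7) = 6.

6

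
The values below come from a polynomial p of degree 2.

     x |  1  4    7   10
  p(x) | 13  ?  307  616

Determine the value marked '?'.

106

On equispaced nodes a degree-2 polynomial has vanishing third forward difference, so
  - p(1) + 3·p(4) - 3·p(7) + p(10) = 0.
Substituting the known values and solving for p(4):
  3·p(4) = 318
  p(4) = 106.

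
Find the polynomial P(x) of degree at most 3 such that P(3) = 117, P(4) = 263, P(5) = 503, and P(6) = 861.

P(x) = 4x^3 - x^2 + 5x + 3

Write P(x) = ax^3 + bx^2 + cx + d. Substituting each data point gives a linear system:
  27a + 9b + 3c + d = 117
  64a + 16b + 4c + d = 263
  125a + 25b + 5c + d = 503
  216a + 36b + 6c + d = 861
Solving the system yields a = 4, b = -1, c = 5, d = 3.
So P(x) = 4x^3 - x^2 + 5x + 3.
Check: P(3) = 117. ✓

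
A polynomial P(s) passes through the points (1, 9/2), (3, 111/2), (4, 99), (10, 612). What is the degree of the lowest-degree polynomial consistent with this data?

Divided differences on the nodes 1, 3, 4, 10:
  order 0: 9/2  111/2  99  612
  order 1: 51/2  87/2  171/2
  order 2: 6  6
  order 3: 0
The order-2 divided differences are all 6 (nonzero) and every higher order vanishes, so the data lies on a polynomial of degree exactly 2.

2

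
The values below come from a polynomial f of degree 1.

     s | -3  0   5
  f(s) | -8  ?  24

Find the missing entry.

4

The 2 known points determine the degree-1 polynomial uniquely.
Write f(s) = as + b. Substituting each data point gives a linear system:
  -3a + b = -8
  5a + b = 24
Solving the system yields a = 4, b = 4.
So f(s) = 4s + 4.
Then f(0) = 4.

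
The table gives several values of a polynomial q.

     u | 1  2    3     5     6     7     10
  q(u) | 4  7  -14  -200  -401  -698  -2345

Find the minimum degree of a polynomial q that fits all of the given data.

3

Divided differences on the nodes 1, 2, 3, 5, 6, 7, 10:
  order 0: 4  7  -14  -200  -401  -698  -2345
  order 1: 3  -21  -93  -201  -297  -549
  order 2: -12  -24  -36  -48  -63
  order 3: -3  -3  -3  -3
  order 4: 0  0  0
  order 5: 0  0
  order 6: 0
The order-3 divided differences are all -3 (nonzero) and every higher order vanishes, so the data lies on a polynomial of degree exactly 3.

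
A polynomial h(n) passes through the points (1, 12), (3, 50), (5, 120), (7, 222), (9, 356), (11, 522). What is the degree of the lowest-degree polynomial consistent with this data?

Forward differences of the values at n = 1, 3, 5, 7, 9, 11:
  h  : 12  50  120  222  356  522
  Δ  : 38  70  102  134  166
  Δ^2: 32  32  32  32
  Δ^3: 0  0  0
  Δ^4: 0  0
  Δ^5: 0
The second differences are constant (32) and nonzero, while all higher differences vanish, so the minimal degree is 2.

2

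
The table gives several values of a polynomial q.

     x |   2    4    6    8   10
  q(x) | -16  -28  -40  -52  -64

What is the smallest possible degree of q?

1

Forward differences of the values at x = 2, 4, 6, 8, 10:
  q  : -16  -28  -40  -52  -64
  Δ  : -12  -12  -12  -12
  Δ^2: 0  0  0
  Δ^3: 0  0
  Δ^4: 0
The first differences are constant (-12) and nonzero, while all higher differences vanish, so the minimal degree is 1.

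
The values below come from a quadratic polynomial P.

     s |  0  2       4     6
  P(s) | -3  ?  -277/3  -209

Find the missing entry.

The 3 known points determine the degree-2 polynomial uniquely.
Write P(s) = as^2 + bs + c. Substituting each data point gives a linear system:
  c = -3
  16a + 4b + c = -277/3
  36a + 6b + c = -209
Solving the system yields a = -6, b = 5/3, c = -3.
So P(s) = -6s² + (5/3)s - 3.
Then P(2) = -71/3.

-71/3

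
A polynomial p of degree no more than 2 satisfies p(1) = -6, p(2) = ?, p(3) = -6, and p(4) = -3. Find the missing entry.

The 3 known points determine the degree-2 polynomial uniquely.
Write p(n) = an^2 + bn + c. Substituting each data point gives a linear system:
  a + b + c = -6
  9a + 3b + c = -6
  16a + 4b + c = -3
Solving the system yields a = 1, b = -4, c = -3.
So p(n) = n² - 4n - 3.
Then p(2) = -7.

-7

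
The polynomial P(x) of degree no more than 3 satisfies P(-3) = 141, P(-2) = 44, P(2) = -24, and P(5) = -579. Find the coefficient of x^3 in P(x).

-5

Write P(x) = ax^3 + bx^2 + cx + d. Substituting each data point gives a linear system:
  -27a + 9b - 3c + d = 141
  -8a + 4b - 2c + d = 44
  8a + 4b + 2c + d = -24
  125a + 25b + 5c + d = -579
Solving the system yields a = -5, b = 1, c = 3, d = 6.
So P(x) = -5x^3 + x^2 + 3x + 6.
The leading coefficient is -5.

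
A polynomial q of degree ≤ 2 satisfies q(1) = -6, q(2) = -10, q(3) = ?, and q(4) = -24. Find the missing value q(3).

The 3 known points determine the degree-2 polynomial uniquely.
Write q(s) = as^2 + bs + c. Substituting each data point gives a linear system:
  a + b + c = -6
  4a + 2b + c = -10
  16a + 4b + c = -24
Solving the system yields a = -1, b = -1, c = -4.
So q(s) = -s^2 - s - 4.
Then q(3) = -16.

-16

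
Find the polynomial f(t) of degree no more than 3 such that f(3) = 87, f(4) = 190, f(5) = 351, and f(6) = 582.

Write f(t) = at^3 + bt^2 + ct + d. Substituting each data point gives a linear system:
  27a + 9b + 3c + d = 87
  64a + 16b + 4c + d = 190
  125a + 25b + 5c + d = 351
  216a + 36b + 6c + d = 582
Solving the system yields a = 2, b = 5, c = -6, d = 6.
So f(t) = 2t³ + 5t² - 6t + 6.
Check: f(4) = 190. ✓

f(t) = 2t^3 + 5t^2 - 6t + 6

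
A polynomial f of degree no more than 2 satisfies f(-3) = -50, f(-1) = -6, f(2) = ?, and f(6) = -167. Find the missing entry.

The 3 known points determine the degree-2 polynomial uniquely.
Write f(s) = as^2 + bs + c. Substituting each data point gives a linear system:
  9a - 3b + c = -50
  a - b + c = -6
  36a + 6b + c = -167
Solving the system yields a = -5, b = 2, c = 1.
So f(s) = -5s² + 2s + 1.
Then f(2) = -15.

-15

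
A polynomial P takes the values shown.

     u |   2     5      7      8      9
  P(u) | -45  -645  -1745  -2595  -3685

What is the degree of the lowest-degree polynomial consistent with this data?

Divided differences on the nodes 2, 5, 7, 8, 9:
  order 0: -45  -645  -1745  -2595  -3685
  order 1: -200  -550  -850  -1090
  order 2: -70  -100  -120
  order 3: -5  -5
  order 4: 0
The order-3 divided differences are all -5 (nonzero) and every higher order vanishes, so the data lies on a polynomial of degree exactly 3.

3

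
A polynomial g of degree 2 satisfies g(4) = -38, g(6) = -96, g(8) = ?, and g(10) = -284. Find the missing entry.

On equispaced nodes a degree-2 polynomial has vanishing third forward difference, so
  - g(4) + 3·g(6) - 3·g(8) + g(10) = 0.
Substituting the known values and solving for g(8):
  -3·g(8) = 534
  g(8) = -178.

-178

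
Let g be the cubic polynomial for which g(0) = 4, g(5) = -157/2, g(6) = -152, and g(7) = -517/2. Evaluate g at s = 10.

-836

Using the Lagrange interpolation formula with nodes 0, 5, 6, 7:
  L_0(s) = (s - 5)(s - 6)(s - 7) / -210
  L_1(s) = s(s - 6)(s - 7) / 10
  L_2(s) = s(s - 5)(s - 7) / -6
  L_3(s) = s(s - 5)(s - 6) / 14
Then g(s) = 4·L_0(s) - 157/2·L_1(s) - 152·L_2(s) - 517/2·L_3(s).
Expanding and collecting terms gives g(s) = -s^3 + (3/2)s^2 + s + 4.
Evaluating at s = 10: g(10) = -836.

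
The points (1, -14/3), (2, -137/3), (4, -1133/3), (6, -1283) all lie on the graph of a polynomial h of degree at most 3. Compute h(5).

Using the Lagrange interpolation formula with nodes 1, 2, 4, 6:
  L_0(n) = (n - 2)(n - 4)(n - 6) / -15
  L_1(n) = (n - 1)(n - 4)(n - 6) / 8
  L_2(n) = (n - 1)(n - 2)(n - 6) / -12
  L_3(n) = (n - 1)(n - 2)(n - 4) / 40
Then h(n) = -14/3·L_0(n) - 137/3·L_1(n) - 1133/3·L_2(n) - 1283·L_3(n).
Expanding and collecting terms gives h(n) = -6n³ + (1/3)n² + 1.
Evaluating at n = 5: h(5) = -2222/3.

-2222/3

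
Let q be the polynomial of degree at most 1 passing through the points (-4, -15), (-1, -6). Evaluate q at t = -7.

Using the Lagrange interpolation formula with nodes -4, -1:
  L_0(t) = (t + 1) / -3
  L_1(t) = (t + 4) / 3
Then q(t) = -15·L_0(t) - 6·L_1(t).
Expanding and collecting terms gives q(t) = 3t - 3.
Evaluating at t = -7: q(-7) = -24.

-24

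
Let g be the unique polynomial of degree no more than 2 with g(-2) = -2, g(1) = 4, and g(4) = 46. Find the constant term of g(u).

-2

Write g(u) = au^2 + bu + c. Substituting each data point gives a linear system:
  4a - 2b + c = -2
  a + b + c = 4
  16a + 4b + c = 46
Solving the system yields a = 2, b = 4, c = -2.
So g(u) = 2u^2 + 4u - 2.
The constant term is -2.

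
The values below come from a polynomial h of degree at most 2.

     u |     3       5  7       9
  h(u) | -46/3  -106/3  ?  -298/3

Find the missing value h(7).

The 3 known points determine the degree-2 polynomial uniquely.
Write h(u) = au^2 + bu + c. Substituting each data point gives a linear system:
  9a + 3b + c = -46/3
  25a + 5b + c = -106/3
  81a + 9b + c = -298/3
Solving the system yields a = -1, b = -2, c = -1/3.
So h(u) = -u^2 - 2u - 1/3.
Then h(7) = -190/3.

-190/3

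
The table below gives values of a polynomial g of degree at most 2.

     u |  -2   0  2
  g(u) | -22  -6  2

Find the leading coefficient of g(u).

-1

Write g(u) = au^2 + bu + c. Substituting each data point gives a linear system:
  4a - 2b + c = -22
  c = -6
  4a + 2b + c = 2
Solving the system yields a = -1, b = 6, c = -6.
So g(u) = -u² + 6u - 6.
The leading coefficient is -1.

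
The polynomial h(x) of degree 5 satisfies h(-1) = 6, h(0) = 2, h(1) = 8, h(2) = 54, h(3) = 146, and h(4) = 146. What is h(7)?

Write h(x) = ax^5 + bx^4 + cx^3 + dx^2 + ex + k. Substituting each data point gives a linear system:
  -a + b - c + d - e + k = 6
  k = 2
  a + b + c + d + e + k = 8
  32a + 16b + 8c + 4d + 2e + k = 54
  243a + 81b + 27c + 9d + 3e + k = 146
  1024a + 256b + 64c + 16d + 4e + k = 146
Solving the system yields a = -1, b = 4, c = 2, d = 1, e = 0, k = 2.
So h(x) = -x^5 + 4x^4 + 2x^3 + x^2 + 2.
Then h(7) = -6466.

-6466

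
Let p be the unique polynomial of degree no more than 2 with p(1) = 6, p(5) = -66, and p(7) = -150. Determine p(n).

Using the Lagrange interpolation formula with nodes 1, 5, 7:
  L_0(n) = (n - 5)(n - 7) / 24
  L_1(n) = (n - 1)(n - 7) / -8
  L_2(n) = (n - 1)(n - 5) / 12
Then p(n) = 6·L_0(n) - 66·L_1(n) - 150·L_2(n).
Expanding and collecting terms gives p(n) = -4n² + 6n + 4.
Check: p(1) = 6. ✓

p(n) = -4n^2 + 6n + 4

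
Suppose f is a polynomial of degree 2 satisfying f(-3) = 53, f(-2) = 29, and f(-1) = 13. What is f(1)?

Write f(n) = an^2 + bn + c. Substituting each data point gives a linear system:
  9a - 3b + c = 53
  4a - 2b + c = 29
  a - b + c = 13
Solving the system yields a = 4, b = -4, c = 5.
So f(n) = 4n^2 - 4n + 5.
Then f(1) = 5.

5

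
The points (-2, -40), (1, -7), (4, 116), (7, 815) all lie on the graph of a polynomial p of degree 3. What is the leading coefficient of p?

Write p(u) = au^3 + bu^2 + cu + d. Substituting each data point gives a linear system:
  -8a + 4b - 2c + d = -40
  a + b + c + d = -7
  64a + 16b + 4c + d = 116
  343a + 49b + 7c + d = 815
Solving the system yields a = 3, b = -4, c = -2, d = -4.
So p(u) = 3u^3 - 4u^2 - 2u - 4.
The leading coefficient is 3.

3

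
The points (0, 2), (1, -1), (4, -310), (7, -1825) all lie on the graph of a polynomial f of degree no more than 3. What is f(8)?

Write f(u) = au^3 + bu^2 + cu + d. Substituting each data point gives a linear system:
  d = 2
  a + b + c + d = -1
  64a + 16b + 4c + d = -310
  343a + 49b + 7c + d = -1825
Solving the system yields a = -6, b = 5, c = -2, d = 2.
So f(u) = -6u^3 + 5u^2 - 2u + 2.
Then f(8) = -2766.

-2766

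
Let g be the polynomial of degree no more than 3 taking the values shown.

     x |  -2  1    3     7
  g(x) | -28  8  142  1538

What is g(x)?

g(x) = 4x^3 + 3x^2 + 3x - 2

Write g(x) = ax^3 + bx^2 + cx + d. Substituting each data point gives a linear system:
  -8a + 4b - 2c + d = -28
  a + b + c + d = 8
  27a + 9b + 3c + d = 142
  343a + 49b + 7c + d = 1538
Solving the system yields a = 4, b = 3, c = 3, d = -2.
So g(x) = 4x³ + 3x² + 3x - 2.
Check: g(-2) = -28. ✓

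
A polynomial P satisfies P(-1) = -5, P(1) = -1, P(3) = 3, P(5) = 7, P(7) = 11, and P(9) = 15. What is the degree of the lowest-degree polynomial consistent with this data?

1

Forward differences of the values at x = -1, 1, 3, 5, 7, 9:
  P  : -5  -1  3  7  11  15
  Δ  : 4  4  4  4  4
  Δ^2: 0  0  0  0
  Δ^3: 0  0  0
  Δ^4: 0  0
  Δ^5: 0
The first differences are constant (4) and nonzero, while all higher differences vanish, so the minimal degree is 1.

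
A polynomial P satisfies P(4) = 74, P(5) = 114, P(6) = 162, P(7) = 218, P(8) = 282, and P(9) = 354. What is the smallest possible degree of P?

2

Forward differences of the values at t = 4, 5, 6, 7, 8, 9:
  P  : 74  114  162  218  282  354
  Δ  : 40  48  56  64  72
  Δ^2: 8  8  8  8
  Δ^3: 0  0  0
  Δ^4: 0  0
  Δ^5: 0
The second differences are constant (8) and nonzero, while all higher differences vanish, so the minimal degree is 2.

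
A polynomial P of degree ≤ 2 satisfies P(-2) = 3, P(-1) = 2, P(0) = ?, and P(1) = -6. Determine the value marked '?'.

-1

On equispaced nodes a degree-2 polynomial has vanishing third forward difference, so
  - P(-2) + 3·P(-1) - 3·P(0) + P(1) = 0.
Substituting the known values and solving for P(0):
  -3·P(0) = 3
  P(0) = -1.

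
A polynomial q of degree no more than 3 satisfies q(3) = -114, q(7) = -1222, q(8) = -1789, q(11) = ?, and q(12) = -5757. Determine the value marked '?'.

-4474

The 4 known points determine the degree-3 polynomial uniquely.
Write q(x) = ax^3 + bx^2 + cx + d. Substituting each data point gives a linear system:
  27a + 9b + 3c + d = -114
  343a + 49b + 7c + d = -1222
  512a + 64b + 8c + d = -1789
  1728a + 144b + 12c + d = -5757
Solving the system yields a = -3, b = -4, c = 0, d = 3.
So q(x) = -3x^3 - 4x^2 + 3.
Then q(11) = -4474.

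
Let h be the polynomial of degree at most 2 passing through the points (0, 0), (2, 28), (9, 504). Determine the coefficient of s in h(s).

2

Write h(s) = as^2 + bs + c. Substituting each data point gives a linear system:
  c = 0
  4a + 2b + c = 28
  81a + 9b + c = 504
Solving the system yields a = 6, b = 2, c = 0.
So h(s) = 6s^2 + 2s.
The coefficient of s is 2.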